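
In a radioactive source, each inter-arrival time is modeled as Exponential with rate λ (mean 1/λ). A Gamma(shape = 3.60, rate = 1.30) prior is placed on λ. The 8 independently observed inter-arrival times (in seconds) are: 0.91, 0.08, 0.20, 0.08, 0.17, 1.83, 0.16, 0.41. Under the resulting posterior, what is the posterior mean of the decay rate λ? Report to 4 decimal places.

With a Gamma(shape α, rate β) prior on the exponential rate λ, the posterior after n observations with total T = Σxᵢ is Gamma(α+n, β+T).
Sum of observations T = 3.84 seconds; n = 8.
Posterior: Gamma(3.60+8, 1.30+3.84) = Gamma(11.60, 5.14).
Posterior mean of λ = α/β = 11.60/5.14 = 2.2568.

2.2568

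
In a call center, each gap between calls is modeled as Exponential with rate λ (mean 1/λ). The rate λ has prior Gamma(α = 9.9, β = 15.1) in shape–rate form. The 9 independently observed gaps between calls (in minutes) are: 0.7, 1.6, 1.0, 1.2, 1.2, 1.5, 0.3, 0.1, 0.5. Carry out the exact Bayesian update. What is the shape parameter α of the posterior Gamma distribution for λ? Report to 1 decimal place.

18.9

With a Gamma(shape α, rate β) prior on the exponential rate λ, the posterior after n observations with total T = Σxᵢ is Gamma(α+n, β+T).
Sum of observations T = 8.1 minutes; n = 9.
Posterior: Gamma(9.9+9, 15.1+8.1) = Gamma(18.9, 23.2).
Posterior α = 18.9.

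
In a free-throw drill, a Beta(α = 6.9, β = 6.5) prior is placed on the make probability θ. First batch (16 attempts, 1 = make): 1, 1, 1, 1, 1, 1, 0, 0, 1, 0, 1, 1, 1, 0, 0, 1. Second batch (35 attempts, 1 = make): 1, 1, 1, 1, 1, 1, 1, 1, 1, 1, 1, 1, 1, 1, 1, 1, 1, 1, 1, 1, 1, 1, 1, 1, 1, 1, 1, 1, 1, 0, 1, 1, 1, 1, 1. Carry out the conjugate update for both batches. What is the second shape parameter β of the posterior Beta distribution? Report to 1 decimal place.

12.5

The Beta prior is conjugate to a Binomial/Bernoulli likelihood; the update adds successes to α and failures to β.
After batch 1: Beta(6.9+11, 6.5+5) = Beta(17.9, 11.5).
After batch 2: Beta(17.9+34, 11.5+1) = Beta(51.9, 12.5).
Posterior β = 12.5.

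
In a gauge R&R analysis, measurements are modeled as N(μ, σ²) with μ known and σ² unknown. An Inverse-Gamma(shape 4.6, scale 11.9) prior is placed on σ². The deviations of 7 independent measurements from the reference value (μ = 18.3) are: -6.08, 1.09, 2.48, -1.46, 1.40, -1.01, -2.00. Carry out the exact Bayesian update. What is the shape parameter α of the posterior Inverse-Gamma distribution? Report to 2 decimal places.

8.10

With known mean μ and an Inverse-Gamma(α, β) prior on σ², the Normal likelihood is conjugate: posterior is Inv-Gamma(α + n/2, β + Σ(xᵢ−μ)²/2).
Σ(xᵢ−μ)² = (-6.08)² + (1.09)² + (2.48)² + (-1.46)² + (1.40)² + (-1.01)² + (-2.00)² = 53.4166.
Posterior: Inv-Gamma(4.6 + 7/2, 11.9 + 53.4166/2) = Inv-Gamma(8.10, 38.60830).
Posterior α = 8.10.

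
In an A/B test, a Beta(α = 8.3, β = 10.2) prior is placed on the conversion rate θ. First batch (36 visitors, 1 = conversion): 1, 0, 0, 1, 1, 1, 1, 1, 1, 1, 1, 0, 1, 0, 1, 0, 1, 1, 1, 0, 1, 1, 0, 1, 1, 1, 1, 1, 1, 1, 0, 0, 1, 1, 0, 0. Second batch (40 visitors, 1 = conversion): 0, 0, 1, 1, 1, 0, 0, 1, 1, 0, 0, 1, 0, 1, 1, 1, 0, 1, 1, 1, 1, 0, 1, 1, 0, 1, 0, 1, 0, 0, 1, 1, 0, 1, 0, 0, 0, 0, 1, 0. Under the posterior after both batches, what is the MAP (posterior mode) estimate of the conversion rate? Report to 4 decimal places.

The Beta prior is conjugate to a Binomial/Bernoulli likelihood; the update adds successes to α and failures to β.
After batch 1: Beta(8.3+25, 10.2+11) = Beta(33.3, 21.2).
After batch 2: Beta(33.3+21, 21.2+19) = Beta(54.3, 40.2).
Mode of Beta(a,b) for a,b>1 is (a−1)/(a+b−2) = 53.3/92.5 = 0.5762.

0.5762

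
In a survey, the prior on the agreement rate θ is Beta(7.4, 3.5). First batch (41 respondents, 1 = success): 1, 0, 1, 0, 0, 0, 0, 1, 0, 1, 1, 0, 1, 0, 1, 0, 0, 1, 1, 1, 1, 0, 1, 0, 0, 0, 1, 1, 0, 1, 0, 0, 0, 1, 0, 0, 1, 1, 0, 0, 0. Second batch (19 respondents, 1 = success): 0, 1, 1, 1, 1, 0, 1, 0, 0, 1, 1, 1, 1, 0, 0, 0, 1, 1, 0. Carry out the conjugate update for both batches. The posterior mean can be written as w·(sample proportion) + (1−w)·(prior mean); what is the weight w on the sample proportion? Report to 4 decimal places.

The Beta prior is conjugate to a Binomial/Bernoulli likelihood; the update adds successes to α and failures to β.
Total number of respondents: n = 41 + 19 = 60.
Posterior mean = (α₀+k)/(α₀+β₀+n) = [n/(α₀+β₀+n)]·(k/n) + [(α₀+β₀)/(α₀+β₀+n)]·α₀/(α₀+β₀), so only n and the prior enter the weight.
The weight on the data is w = n/(α₀+β₀+n) = 60/(7.4+3.5+60) = 60/70.9 = 0.8463.

0.8463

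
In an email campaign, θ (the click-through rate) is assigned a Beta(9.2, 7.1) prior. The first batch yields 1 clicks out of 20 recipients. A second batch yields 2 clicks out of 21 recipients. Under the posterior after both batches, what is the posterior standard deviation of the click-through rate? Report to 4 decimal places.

0.0536

The Beta prior is conjugate to a Binomial/Bernoulli likelihood; the update adds successes to α and failures to β.
After batch 1: Beta(9.2+1, 7.1+19) = Beta(10.2, 26.1).
After batch 2: Beta(10.2+2, 26.1+19) = Beta(12.2, 45.1).
Var = αβ/((α+β)²(α+β+1)) = 12.2·45.1/(57.3²·58.3) = 0.00287448; SD = √0.00287448 = 0.0536.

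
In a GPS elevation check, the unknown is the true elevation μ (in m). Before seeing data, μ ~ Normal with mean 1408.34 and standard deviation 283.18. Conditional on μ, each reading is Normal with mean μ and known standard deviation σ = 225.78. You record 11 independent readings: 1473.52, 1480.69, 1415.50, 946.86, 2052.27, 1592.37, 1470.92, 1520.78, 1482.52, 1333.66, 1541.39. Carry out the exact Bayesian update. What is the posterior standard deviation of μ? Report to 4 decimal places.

For Normal data with known variance σ², a Normal(μ₀, σ₀²) prior on μ is conjugate. Posterior precision = 1/σ₀² + n/σ²; posterior mean is the precision-weighted average of μ₀ and x̄.
σ₀² = 283.18² = 80190.9124, σ² = 225.78² = 50976.6084; σ² + n·σ₀² = 50976.6084 + 11·80190.9124 = 933076.6448.
Posterior precision = 1/σ₀² + n/σ² = 1/80190.9124 + 11/50976.6084 = (σ² + n·σ₀²)/(σ₀²σ²) = 933076.6448/(80190.9124·50976.6084); posterior variance σₙ² = σ₀²σ²/(σ² + n·σ₀²) = 80190.9124·50976.6084/933076.6448 = 4381.055684.
Posterior SD = √σₙ² = √(80190.9124·50976.6084/933076.6448) = 66.1895.

66.1895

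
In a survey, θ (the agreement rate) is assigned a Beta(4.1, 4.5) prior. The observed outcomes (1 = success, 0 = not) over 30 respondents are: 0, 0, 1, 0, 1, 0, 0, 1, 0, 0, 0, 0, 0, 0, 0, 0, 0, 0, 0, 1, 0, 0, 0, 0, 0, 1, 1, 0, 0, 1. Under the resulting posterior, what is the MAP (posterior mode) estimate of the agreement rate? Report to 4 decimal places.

0.2760

The Beta prior is conjugate to a Binomial/Bernoulli likelihood; the update adds successes to α and failures to β.
Posterior: Beta(α+k, β+n−k) = Beta(4.1+7, 4.5+23) = Beta(11.1, 27.5).
Mode of Beta(a,b) for a,b>1 is (a−1)/(a+b−2) = 10.1/36.6 = 0.2760.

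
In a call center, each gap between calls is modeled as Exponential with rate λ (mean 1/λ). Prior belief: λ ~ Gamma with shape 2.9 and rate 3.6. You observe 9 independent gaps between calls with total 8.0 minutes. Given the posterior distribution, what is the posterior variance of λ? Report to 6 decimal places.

With a Gamma(shape α, rate β) prior on the exponential rate λ, the posterior after n observations with total T = Σxᵢ is Gamma(α+n, β+T).
Posterior: Gamma(2.9+9, 3.6+8.0) = Gamma(11.9, 11.6).
Var = α/β² = 0.088436.

0.088436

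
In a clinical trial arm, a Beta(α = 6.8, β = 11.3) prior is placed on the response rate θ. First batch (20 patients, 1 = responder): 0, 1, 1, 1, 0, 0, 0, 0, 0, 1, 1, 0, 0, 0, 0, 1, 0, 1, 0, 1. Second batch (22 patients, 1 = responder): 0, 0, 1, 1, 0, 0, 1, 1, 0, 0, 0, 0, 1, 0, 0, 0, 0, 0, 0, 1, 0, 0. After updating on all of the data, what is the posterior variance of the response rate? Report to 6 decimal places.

0.003704

The Beta prior is conjugate to a Binomial/Bernoulli likelihood; the update adds successes to α and failures to β.
After batch 1: Beta(6.8+8, 11.3+12) = Beta(14.8, 23.3).
After batch 2: Beta(14.8+6, 23.3+16) = Beta(20.8, 39.3).
Var = αβ/((α+β)²(α+β+1)) = 20.8·39.3/(60.1²·61.1) = 0.003704.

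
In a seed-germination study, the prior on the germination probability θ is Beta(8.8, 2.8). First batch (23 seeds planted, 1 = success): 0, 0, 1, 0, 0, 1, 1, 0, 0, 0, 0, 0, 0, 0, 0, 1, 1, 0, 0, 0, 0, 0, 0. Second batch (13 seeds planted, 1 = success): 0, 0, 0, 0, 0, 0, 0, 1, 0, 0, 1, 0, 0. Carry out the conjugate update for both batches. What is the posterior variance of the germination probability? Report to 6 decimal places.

The Beta prior is conjugate to a Binomial/Bernoulli likelihood; the update adds successes to α and failures to β.
After batch 1: Beta(8.8+5, 2.8+18) = Beta(13.8, 20.8).
After batch 2: Beta(13.8+2, 20.8+11) = Beta(15.8, 31.8).
Var = αβ/((α+β)²(α+β+1)) = 15.8·31.8/(47.6²·48.6) = 0.004563.

0.004563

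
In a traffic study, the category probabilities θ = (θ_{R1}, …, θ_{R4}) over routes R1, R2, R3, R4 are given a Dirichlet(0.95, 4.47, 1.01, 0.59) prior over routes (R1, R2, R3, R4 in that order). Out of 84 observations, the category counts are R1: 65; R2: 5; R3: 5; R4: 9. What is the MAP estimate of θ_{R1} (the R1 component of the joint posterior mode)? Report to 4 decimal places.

0.7464

The Dirichlet prior is conjugate to the Multinomial likelihood: each posterior αⱼ = prior αⱼ + observed count nⱼ.
Posterior concentration: (65.95, 9.47, 6.01, 9.59), total = 91.02.
Joint mode component: (α_{R1}−1)/(Σα−K) = 64.95/87.02 = 0.7464.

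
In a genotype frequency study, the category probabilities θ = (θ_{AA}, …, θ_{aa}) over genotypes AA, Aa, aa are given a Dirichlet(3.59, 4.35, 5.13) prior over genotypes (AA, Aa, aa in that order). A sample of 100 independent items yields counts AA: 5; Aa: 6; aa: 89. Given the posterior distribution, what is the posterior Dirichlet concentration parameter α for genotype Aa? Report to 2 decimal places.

The Dirichlet prior is conjugate to the Multinomial likelihood: each posterior αⱼ = prior αⱼ + observed count nⱼ.
Posterior concentration: (8.59, 10.35, 94.13), total = 113.07.
α_{Aa} = 4.35 + 6 = 10.35.

10.35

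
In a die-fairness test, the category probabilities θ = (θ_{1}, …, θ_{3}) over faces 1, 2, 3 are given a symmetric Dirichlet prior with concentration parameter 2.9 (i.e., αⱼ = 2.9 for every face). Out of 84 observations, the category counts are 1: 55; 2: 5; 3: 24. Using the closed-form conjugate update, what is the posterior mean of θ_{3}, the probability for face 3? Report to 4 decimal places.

The Dirichlet prior is conjugate to the Multinomial likelihood: each posterior αⱼ = prior αⱼ + observed count nⱼ.
Posterior concentration: (57.9, 7.9, 26.9), total = 92.7.
E[θ_{3}|data] = α_{3}/Σα = 26.9/92.7 = 0.2902.

0.2902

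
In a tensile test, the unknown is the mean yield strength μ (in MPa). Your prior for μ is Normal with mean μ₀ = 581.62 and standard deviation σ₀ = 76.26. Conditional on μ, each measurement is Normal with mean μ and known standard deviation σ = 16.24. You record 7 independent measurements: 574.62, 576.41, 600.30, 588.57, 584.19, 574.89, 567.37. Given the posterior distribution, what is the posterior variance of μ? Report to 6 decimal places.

37.434279

For Normal data with known variance σ², a Normal(μ₀, σ₀²) prior on μ is conjugate. Posterior precision = 1/σ₀² + n/σ²; posterior mean is the precision-weighted average of μ₀ and x̄.
σ₀² = 76.26² = 5815.5876, σ² = 16.24² = 263.7376; σ² + n·σ₀² = 263.7376 + 7·5815.5876 = 40972.8508.
Posterior precision = 1/σ₀² + n/σ² = 1/5815.5876 + 7/263.7376 = (σ² + n·σ₀²)/(σ₀²σ²) = 40972.8508/(5815.5876·263.7376); posterior variance σₙ² = σ₀²σ²/(σ² + n·σ₀²) = 5815.5876·263.7376/40972.8508 = 37.434279.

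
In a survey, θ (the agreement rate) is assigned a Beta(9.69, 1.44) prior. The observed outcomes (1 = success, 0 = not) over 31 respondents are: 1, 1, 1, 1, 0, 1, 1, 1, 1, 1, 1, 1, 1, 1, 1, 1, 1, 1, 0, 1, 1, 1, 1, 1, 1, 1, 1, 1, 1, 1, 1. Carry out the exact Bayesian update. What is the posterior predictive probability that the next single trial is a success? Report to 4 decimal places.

0.9183

The Beta prior is conjugate to a Binomial/Bernoulli likelihood; the update adds successes to α and failures to β.
Posterior: Beta(α+k, β+n−k) = Beta(9.69+29, 1.44+2) = Beta(38.69, 3.44).
For a single future Bernoulli trial, P(success | data) = α/(α+β) = 0.9183.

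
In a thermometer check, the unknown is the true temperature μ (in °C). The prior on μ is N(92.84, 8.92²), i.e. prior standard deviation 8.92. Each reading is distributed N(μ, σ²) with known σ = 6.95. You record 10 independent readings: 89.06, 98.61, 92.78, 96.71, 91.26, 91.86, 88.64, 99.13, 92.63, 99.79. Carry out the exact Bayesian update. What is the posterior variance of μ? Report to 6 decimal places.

For Normal data with known variance σ², a Normal(μ₀, σ₀²) prior on μ is conjugate. Posterior precision = 1/σ₀² + n/σ²; posterior mean is the precision-weighted average of μ₀ and x̄.
σ₀² = 8.92² = 79.5664, σ² = 6.95² = 48.3025; σ² + n·σ₀² = 48.3025 + 10·79.5664 = 843.9665.
Posterior precision = 1/σ₀² + n/σ² = 1/79.5664 + 10/48.3025 = (σ² + n·σ₀²)/(σ₀²σ²) = 843.9665/(79.5664·48.3025); posterior variance σₙ² = σ₀²σ²/(σ² + n·σ₀²) = 79.5664·48.3025/843.9665 = 4.553802.

4.553802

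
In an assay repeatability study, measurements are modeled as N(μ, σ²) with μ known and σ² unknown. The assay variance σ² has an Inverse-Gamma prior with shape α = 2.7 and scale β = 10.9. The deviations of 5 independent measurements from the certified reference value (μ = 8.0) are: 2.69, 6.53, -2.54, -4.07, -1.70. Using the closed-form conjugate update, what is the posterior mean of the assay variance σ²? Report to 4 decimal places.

11.6171

With known mean μ and an Inverse-Gamma(α, β) prior on σ², the Normal likelihood is conjugate: posterior is Inv-Gamma(α + n/2, β + Σ(xᵢ−μ)²/2).
Σ(xᵢ−μ)² = (2.69)² + (6.53)² + (-2.54)² + (-4.07)² + (-1.70)² = 75.7835.
Posterior: Inv-Gamma(2.7 + 5/2, 10.9 + 75.7835/2) = Inv-Gamma(5.20, 48.79175).
E[σ²|data] = β/(α−1) = 48.79175/4.20 = 11.6171.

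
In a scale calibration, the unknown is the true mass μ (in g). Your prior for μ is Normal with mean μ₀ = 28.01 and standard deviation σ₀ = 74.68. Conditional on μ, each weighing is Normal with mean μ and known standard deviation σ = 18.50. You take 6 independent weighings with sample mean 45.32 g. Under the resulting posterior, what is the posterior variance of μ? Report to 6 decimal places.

56.464161

For Normal data with known variance σ², a Normal(μ₀, σ₀²) prior on μ is conjugate. Posterior precision = 1/σ₀² + n/σ²; posterior mean is the precision-weighted average of μ₀ and x̄.
σ₀² = 74.68² = 5577.1024, σ² = 18.50² = 342.25; σ² + n·σ₀² = 342.25 + 6·5577.1024 = 33804.8644.
Posterior precision = 1/σ₀² + n/σ² = 1/5577.1024 + 6/342.25 = (σ² + n·σ₀²)/(σ₀²σ²) = 33804.8644/(5577.1024·342.25); posterior variance σₙ² = σ₀²σ²/(σ² + n·σ₀²) = 5577.1024·342.25/33804.8644 = 56.464161.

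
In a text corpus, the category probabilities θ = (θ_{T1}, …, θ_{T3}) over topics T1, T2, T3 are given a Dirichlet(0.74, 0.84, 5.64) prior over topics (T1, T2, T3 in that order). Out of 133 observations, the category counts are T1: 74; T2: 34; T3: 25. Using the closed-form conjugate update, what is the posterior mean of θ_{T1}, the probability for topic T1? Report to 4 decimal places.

0.5330

The Dirichlet prior is conjugate to the Multinomial likelihood: each posterior αⱼ = prior αⱼ + observed count nⱼ.
Posterior concentration: (74.74, 34.84, 30.64), total = 140.22.
E[θ_{T1}|data] = α_{T1}/Σα = 74.74/140.22 = 0.5330.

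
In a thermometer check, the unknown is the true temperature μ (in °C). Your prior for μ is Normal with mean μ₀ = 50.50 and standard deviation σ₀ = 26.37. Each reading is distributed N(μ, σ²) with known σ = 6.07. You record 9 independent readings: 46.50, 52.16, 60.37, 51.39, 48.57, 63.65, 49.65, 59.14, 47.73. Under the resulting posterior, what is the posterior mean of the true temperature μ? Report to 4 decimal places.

53.2240

For Normal data with known variance σ², a Normal(μ₀, σ₀²) prior on μ is conjugate. Posterior precision = 1/σ₀² + n/σ²; posterior mean is the precision-weighted average of μ₀ and x̄.
Σxᵢ = 46.50 + 52.16 + 60.37 + 51.39 + 48.57 + 63.65 + 49.65 + 59.14 + 47.73 = 479.16, so n·x̄ = 479.16.
σ₀² = 26.37² = 695.3769, σ² = 6.07² = 36.8449; σ² + n·σ₀² = 36.8449 + 9·695.3769 = 6295.237.
Posterior mean = (μ₀/σ₀² + n·x̄/σ²)/(1/σ₀² + n/σ²) = (σ²·μ₀ + σ₀²·n·x̄)/(σ² + n·σ₀²) = (36.8449·50.50 + 695.3769·479.16)/6295.237 = 335057.462854/6295.237 = 53.2240.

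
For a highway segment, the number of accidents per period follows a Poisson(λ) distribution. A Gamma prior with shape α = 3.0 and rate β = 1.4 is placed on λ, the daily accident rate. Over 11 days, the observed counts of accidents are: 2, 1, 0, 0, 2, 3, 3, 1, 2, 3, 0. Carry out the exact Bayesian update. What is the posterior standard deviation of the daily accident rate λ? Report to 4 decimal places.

With a Gamma(shape α, rate β) prior, the Poisson likelihood is conjugate: the posterior is Gamma(α + ΣXᵢ, β + n).
Sum of counts S = 17 over n = 11 days.
Posterior: Gamma(α+S, β+n) = Gamma(3.0+17, 1.4+11) = Gamma(20.0, 12.4).
SD = √α/β = √20.0/12.4 = 0.3607.

0.3607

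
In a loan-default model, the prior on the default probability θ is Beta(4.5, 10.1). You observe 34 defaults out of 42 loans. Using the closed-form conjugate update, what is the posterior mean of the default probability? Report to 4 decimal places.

The Beta prior is conjugate to a Binomial/Bernoulli likelihood; the update adds successes to α and failures to β.
Posterior: Beta(α+k, β+n−k) = Beta(4.5+34, 10.1+8) = Beta(38.5, 18.1).
Posterior mean = α/(α+β) = 38.5/56.6 = 0.6802.

0.6802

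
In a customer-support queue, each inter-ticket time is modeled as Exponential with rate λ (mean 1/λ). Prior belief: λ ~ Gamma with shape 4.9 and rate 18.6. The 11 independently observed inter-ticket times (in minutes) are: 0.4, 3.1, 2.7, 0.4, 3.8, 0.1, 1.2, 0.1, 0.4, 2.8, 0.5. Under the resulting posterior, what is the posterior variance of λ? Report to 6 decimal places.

0.013674

With a Gamma(shape α, rate β) prior on the exponential rate λ, the posterior after n observations with total T = Σxᵢ is Gamma(α+n, β+T).
Sum of observations T = 15.5 minutes; n = 11.
Posterior: Gamma(4.9+11, 18.6+15.5) = Gamma(15.9, 34.1).
Var = α/β² = 0.013674.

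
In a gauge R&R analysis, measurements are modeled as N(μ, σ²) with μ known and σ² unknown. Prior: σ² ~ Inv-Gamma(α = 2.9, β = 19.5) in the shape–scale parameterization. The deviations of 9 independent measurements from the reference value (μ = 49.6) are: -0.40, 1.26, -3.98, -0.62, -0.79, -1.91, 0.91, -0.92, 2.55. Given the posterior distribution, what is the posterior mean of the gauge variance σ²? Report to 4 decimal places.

5.4236

With known mean μ and an Inverse-Gamma(α, β) prior on σ², the Normal likelihood is conjugate: posterior is Inv-Gamma(α + n/2, β + Σ(xᵢ−μ)²/2).
Σ(xᵢ−μ)² = (-0.40)² + (1.26)² + (-3.98)² + (-0.62)² + (-0.79)² + (-1.91)² + (0.91)² + (-0.92)² + (2.55)² = 30.4216.
Posterior: Inv-Gamma(2.9 + 9/2, 19.5 + 30.4216/2) = Inv-Gamma(7.40, 34.71080).
E[σ²|data] = β/(α−1) = 34.71080/6.40 = 5.4236.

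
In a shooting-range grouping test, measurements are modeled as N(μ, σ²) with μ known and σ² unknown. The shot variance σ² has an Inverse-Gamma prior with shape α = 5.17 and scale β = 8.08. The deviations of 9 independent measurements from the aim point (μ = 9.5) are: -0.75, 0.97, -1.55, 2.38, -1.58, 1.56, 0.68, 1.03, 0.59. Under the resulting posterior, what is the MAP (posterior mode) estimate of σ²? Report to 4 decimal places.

1.5244

With known mean μ and an Inverse-Gamma(α, β) prior on σ², the Normal likelihood is conjugate: posterior is Inv-Gamma(α + n/2, β + Σ(xᵢ−μ)²/2).
Σ(xᵢ−μ)² = (-0.75)² + (0.97)² + (-1.55)² + (2.38)² + (-1.58)² + (1.56)² + (0.68)² + (1.03)² + (0.59)² = 16.3717.
Posterior: Inv-Gamma(5.17 + 9/2, 8.08 + 16.3717/2) = Inv-Gamma(9.67, 16.26585).
Mode = β/(α+1) = 16.26585/10.67 = 1.5244.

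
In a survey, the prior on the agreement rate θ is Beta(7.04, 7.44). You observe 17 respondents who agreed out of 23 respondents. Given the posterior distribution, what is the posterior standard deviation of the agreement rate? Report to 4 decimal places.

0.0773

The Beta prior is conjugate to a Binomial/Bernoulli likelihood; the update adds successes to α and failures to β.
Posterior: Beta(α+k, β+n−k) = Beta(7.04+17, 7.44+6) = Beta(24.04, 13.44).
Var = αβ/((α+β)²(α+β+1)) = 24.04·13.44/(37.48²·38.48) = 0.00597722; SD = √0.00597722 = 0.0773.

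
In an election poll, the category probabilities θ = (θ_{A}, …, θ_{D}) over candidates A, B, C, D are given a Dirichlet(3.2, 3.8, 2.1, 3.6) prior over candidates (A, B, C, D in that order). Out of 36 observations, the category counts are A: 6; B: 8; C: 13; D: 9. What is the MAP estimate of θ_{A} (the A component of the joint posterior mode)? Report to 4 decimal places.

The Dirichlet prior is conjugate to the Multinomial likelihood: each posterior αⱼ = prior αⱼ + observed count nⱼ.
Posterior concentration: (9.2, 11.8, 15.1, 12.6), total = 48.7.
Joint mode component: (α_{A}−1)/(Σα−K) = 8.2/44.7 = 0.1834.

0.1834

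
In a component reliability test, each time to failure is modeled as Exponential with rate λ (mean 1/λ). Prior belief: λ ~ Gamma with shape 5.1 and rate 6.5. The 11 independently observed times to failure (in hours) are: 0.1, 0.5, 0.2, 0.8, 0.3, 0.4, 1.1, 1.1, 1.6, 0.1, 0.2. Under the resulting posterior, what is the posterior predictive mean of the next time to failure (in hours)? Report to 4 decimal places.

0.8543

With a Gamma(shape α, rate β) prior on the exponential rate λ, the posterior after n observations with total T = Σxᵢ is Gamma(α+n, β+T).
Sum of observations T = 6.4 hours; n = 11.
Posterior: Gamma(5.1+11, 6.5+6.4) = Gamma(16.1, 12.9).
The predictive distribution for the next observation is Lomax; its mean is β/(α−1) = 12.9/15.1 = 0.8543.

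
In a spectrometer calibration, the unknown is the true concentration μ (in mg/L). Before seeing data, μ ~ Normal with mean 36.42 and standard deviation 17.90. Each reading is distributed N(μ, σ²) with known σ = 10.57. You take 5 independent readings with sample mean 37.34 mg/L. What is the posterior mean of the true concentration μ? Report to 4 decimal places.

For Normal data with known variance σ², a Normal(μ₀, σ₀²) prior on μ is conjugate. Posterior precision = 1/σ₀² + n/σ²; posterior mean is the precision-weighted average of μ₀ and x̄.
n·x̄ = 5·37.34 = 186.7.
σ₀² = 17.90² = 320.41, σ² = 10.57² = 111.7249; σ² + n·σ₀² = 111.7249 + 5·320.41 = 1713.7749.
Posterior mean = (μ₀/σ₀² + n·x̄/σ²)/(1/σ₀² + n/σ²) = (σ²·μ₀ + σ₀²·n·x̄)/(σ² + n·σ₀²) = (111.7249·36.42 + 320.41·186.7)/1713.7749 = 63889.567858/1713.7749 = 37.2800.

37.2800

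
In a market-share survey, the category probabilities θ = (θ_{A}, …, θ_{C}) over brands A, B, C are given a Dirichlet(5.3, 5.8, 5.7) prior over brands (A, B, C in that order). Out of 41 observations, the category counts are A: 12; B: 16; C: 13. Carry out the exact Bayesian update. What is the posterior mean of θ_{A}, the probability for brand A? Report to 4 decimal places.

The Dirichlet prior is conjugate to the Multinomial likelihood: each posterior αⱼ = prior αⱼ + observed count nⱼ.
Posterior concentration: (17.3, 21.8, 18.7), total = 57.8.
E[θ_{A}|data] = α_{A}/Σα = 17.3/57.8 = 0.2993.

0.2993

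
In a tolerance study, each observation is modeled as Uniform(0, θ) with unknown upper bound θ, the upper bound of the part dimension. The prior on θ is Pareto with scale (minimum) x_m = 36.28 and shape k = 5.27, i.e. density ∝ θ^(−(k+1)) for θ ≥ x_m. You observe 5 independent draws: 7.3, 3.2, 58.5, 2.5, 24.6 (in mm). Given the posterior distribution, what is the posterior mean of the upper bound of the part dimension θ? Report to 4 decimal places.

A Pareto(scale x_m, shape k) prior on the upper bound θ of Uniform(0, θ) is conjugate: posterior is Pareto(max(x_m, max xᵢ), k + n).
Sample maximum = 58.5; prior scale x_m = 36.28 → posterior scale = max = 58.50.
Posterior shape = 5.27 + 5 = 10.27.
E[θ|data] = k·x_m/(k−1) = 10.27·58.50/9.27 = 64.8107.

64.8107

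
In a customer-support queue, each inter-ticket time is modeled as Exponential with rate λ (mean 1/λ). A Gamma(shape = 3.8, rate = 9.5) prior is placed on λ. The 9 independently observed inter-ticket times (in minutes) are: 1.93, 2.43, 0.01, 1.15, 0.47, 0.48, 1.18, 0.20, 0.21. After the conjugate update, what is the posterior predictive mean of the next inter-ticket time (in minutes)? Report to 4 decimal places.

1.4881

With a Gamma(shape α, rate β) prior on the exponential rate λ, the posterior after n observations with total T = Σxᵢ is Gamma(α+n, β+T).
Sum of observations T = 8.06 minutes; n = 9.
Posterior: Gamma(3.8+9, 9.5+8.06) = Gamma(12.8, 17.56).
The predictive distribution for the next observation is Lomax; its mean is β/(α−1) = 17.56/11.8 = 1.4881.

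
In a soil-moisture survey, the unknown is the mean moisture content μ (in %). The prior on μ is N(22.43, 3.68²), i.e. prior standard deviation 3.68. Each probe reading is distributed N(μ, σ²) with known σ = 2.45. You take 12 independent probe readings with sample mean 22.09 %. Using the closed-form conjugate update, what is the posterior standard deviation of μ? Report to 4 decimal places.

0.6945

For Normal data with known variance σ², a Normal(μ₀, σ₀²) prior on μ is conjugate. Posterior precision = 1/σ₀² + n/σ²; posterior mean is the precision-weighted average of μ₀ and x̄.
σ₀² = 3.68² = 13.5424, σ² = 2.45² = 6.0025; σ² + n·σ₀² = 6.0025 + 12·13.5424 = 168.5113.
Posterior precision = 1/σ₀² + n/σ² = 1/13.5424 + 12/6.0025 = (σ² + n·σ₀²)/(σ₀²σ²) = 168.5113/(13.5424·6.0025); posterior variance σₙ² = σ₀²σ²/(σ² + n·σ₀²) = 13.5424·6.0025/168.5113 = 0.482391.
Posterior SD = √σₙ² = √(13.5424·6.0025/168.5113) = 0.6945.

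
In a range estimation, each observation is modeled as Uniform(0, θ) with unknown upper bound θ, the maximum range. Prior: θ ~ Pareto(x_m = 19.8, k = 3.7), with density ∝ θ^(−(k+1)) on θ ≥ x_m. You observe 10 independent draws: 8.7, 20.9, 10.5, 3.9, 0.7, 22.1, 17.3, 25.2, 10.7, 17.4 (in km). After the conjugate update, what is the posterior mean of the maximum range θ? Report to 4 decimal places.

A Pareto(scale x_m, shape k) prior on the upper bound θ of Uniform(0, θ) is conjugate: posterior is Pareto(max(x_m, max xᵢ), k + n).
Sample maximum = 25.2; prior scale x_m = 19.8 → posterior scale = max = 25.2.
Posterior shape = 3.7 + 10 = 13.7.
E[θ|data] = k·x_m/(k−1) = 13.7·25.2/12.7 = 27.1843.

27.1843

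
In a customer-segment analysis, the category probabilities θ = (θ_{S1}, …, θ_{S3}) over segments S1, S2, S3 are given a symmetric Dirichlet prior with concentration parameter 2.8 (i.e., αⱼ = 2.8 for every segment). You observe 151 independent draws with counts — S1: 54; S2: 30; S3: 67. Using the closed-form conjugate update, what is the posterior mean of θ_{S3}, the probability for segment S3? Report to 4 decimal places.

The Dirichlet prior is conjugate to the Multinomial likelihood: each posterior αⱼ = prior αⱼ + observed count nⱼ.
Posterior concentration: (56.8, 32.8, 69.8), total = 159.4.
E[θ_{S3}|data] = α_{S3}/Σα = 69.8/159.4 = 0.4379.

0.4379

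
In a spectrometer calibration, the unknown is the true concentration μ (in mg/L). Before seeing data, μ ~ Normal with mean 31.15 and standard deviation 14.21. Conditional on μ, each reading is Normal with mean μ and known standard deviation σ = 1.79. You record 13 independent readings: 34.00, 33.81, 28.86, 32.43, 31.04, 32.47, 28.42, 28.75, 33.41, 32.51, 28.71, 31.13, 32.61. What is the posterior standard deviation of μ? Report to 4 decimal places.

For Normal data with known variance σ², a Normal(μ₀, σ₀²) prior on μ is conjugate. Posterior precision = 1/σ₀² + n/σ²; posterior mean is the precision-weighted average of μ₀ and x̄.
σ₀² = 14.21² = 201.9241, σ² = 1.79² = 3.2041; σ² + n·σ₀² = 3.2041 + 13·201.9241 = 2628.2174.
Posterior precision = 1/σ₀² + n/σ² = 1/201.9241 + 13/3.2041 = (σ² + n·σ₀²)/(σ₀²σ²) = 2628.2174/(201.9241·3.2041); posterior variance σₙ² = σ₀²σ²/(σ² + n·σ₀²) = 201.9241·3.2041/2628.2174 = 0.246169.
Posterior SD = √σₙ² = √(201.9241·3.2041/2628.2174) = 0.4962.

0.4962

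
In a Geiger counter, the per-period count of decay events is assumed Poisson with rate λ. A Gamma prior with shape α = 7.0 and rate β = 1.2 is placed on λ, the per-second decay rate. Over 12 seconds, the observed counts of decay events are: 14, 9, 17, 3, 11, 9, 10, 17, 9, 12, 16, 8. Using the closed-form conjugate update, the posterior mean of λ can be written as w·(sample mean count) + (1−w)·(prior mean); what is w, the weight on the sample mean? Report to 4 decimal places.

With a Gamma(shape α, rate β) prior, the Poisson likelihood is conjugate: the posterior is Gamma(α + ΣXᵢ, β + n).
Posterior mean = (α₀+S)/(β₀+n) = [n/(β₀+n)]·(S/n) + [β₀/(β₀+n)]·(α₀/β₀), so only n and β₀ enter the weight.
Weight on data w = n/(β₀+n) = 12/(1.2+12) = 12/13.2 = 0.9091.

0.9091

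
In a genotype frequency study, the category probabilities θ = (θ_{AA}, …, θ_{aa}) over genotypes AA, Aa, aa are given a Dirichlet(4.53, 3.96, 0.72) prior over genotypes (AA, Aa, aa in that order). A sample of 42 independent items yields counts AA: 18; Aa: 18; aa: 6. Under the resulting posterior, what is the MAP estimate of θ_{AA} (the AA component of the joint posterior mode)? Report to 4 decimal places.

The Dirichlet prior is conjugate to the Multinomial likelihood: each posterior αⱼ = prior αⱼ + observed count nⱼ.
Posterior concentration: (22.53, 21.96, 6.72), total = 51.21.
Joint mode component: (α_{AA}−1)/(Σα−K) = 21.53/48.21 = 0.4466.

0.4466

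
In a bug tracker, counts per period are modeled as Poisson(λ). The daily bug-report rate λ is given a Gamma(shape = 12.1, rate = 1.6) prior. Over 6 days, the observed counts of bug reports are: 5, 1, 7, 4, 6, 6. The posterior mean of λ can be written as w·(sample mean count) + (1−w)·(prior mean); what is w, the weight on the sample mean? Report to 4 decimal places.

0.7895

With a Gamma(shape α, rate β) prior, the Poisson likelihood is conjugate: the posterior is Gamma(α + ΣXᵢ, β + n).
Posterior mean = (α₀+S)/(β₀+n) = [n/(β₀+n)]·(S/n) + [β₀/(β₀+n)]·(α₀/β₀), so only n and β₀ enter the weight.
Weight on data w = n/(β₀+n) = 6/(1.6+6) = 6/7.6 = 0.7895.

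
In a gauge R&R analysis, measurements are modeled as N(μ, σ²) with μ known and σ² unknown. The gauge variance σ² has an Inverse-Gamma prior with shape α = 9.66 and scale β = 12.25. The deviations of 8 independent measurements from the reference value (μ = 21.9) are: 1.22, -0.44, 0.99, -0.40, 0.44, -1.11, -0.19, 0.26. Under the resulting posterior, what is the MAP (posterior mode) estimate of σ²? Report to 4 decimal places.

0.9840

With known mean μ and an Inverse-Gamma(α, β) prior on σ², the Normal likelihood is conjugate: posterior is Inv-Gamma(α + n/2, β + Σ(xᵢ−μ)²/2).
Σ(xᵢ−μ)² = (1.22)² + (-0.44)² + (0.99)² + (-0.40)² + (0.44)² + (-1.11)² + (-0.19)² + (0.26)² = 4.3515.
Posterior: Inv-Gamma(9.66 + 8/2, 12.25 + 4.3515/2) = Inv-Gamma(13.66, 14.42575).
Mode = β/(α+1) = 14.42575/14.66 = 0.9840.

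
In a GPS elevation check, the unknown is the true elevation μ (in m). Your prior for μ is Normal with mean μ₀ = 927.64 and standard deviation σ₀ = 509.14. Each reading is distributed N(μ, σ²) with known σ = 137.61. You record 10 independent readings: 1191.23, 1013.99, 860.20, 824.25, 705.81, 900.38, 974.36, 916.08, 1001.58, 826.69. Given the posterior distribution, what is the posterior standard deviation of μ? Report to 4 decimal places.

43.3580

For Normal data with known variance σ², a Normal(μ₀, σ₀²) prior on μ is conjugate. Posterior precision = 1/σ₀² + n/σ²; posterior mean is the precision-weighted average of μ₀ and x̄.
σ₀² = 509.14² = 259223.5396, σ² = 137.61² = 18936.5121; σ² + n·σ₀² = 18936.5121 + 10·259223.5396 = 2611171.9081.
Posterior precision = 1/σ₀² + n/σ² = 1/259223.5396 + 10/18936.5121 = (σ² + n·σ₀²)/(σ₀²σ²) = 2611171.9081/(259223.5396·18936.5121); posterior variance σₙ² = σ₀²σ²/(σ² + n·σ₀²) = 259223.5396·18936.5121/2611171.9081 = 1879.918239.
Posterior SD = √σₙ² = √(259223.5396·18936.5121/2611171.9081) = 43.3580.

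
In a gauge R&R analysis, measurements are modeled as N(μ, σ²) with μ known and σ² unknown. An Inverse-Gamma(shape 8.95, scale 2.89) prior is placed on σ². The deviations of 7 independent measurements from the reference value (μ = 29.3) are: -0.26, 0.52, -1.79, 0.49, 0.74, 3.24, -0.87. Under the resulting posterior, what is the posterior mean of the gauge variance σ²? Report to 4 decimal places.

With known mean μ and an Inverse-Gamma(α, β) prior on σ², the Normal likelihood is conjugate: posterior is Inv-Gamma(α + n/2, β + Σ(xᵢ−μ)²/2).
Σ(xᵢ−μ)² = (-0.26)² + (0.52)² + (-1.79)² + (0.49)² + (0.74)² + (3.24)² + (-0.87)² = 15.5843.
Posterior: Inv-Gamma(8.95 + 7/2, 2.89 + 15.5843/2) = Inv-Gamma(12.45, 10.68215).
E[σ²|data] = β/(α−1) = 10.68215/11.45 = 0.9329.

0.9329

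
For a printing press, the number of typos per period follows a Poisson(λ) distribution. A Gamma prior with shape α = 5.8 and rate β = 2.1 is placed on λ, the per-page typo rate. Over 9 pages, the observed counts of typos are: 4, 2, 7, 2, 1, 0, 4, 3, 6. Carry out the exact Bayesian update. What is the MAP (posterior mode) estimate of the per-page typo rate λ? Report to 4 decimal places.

With a Gamma(shape α, rate β) prior, the Poisson likelihood is conjugate: the posterior is Gamma(α + ΣXᵢ, β + n).
Sum of counts S = 29 over n = 9 pages.
Posterior: Gamma(α+S, β+n) = Gamma(5.8+29, 2.1+9) = Gamma(34.8, 11.1).
Mode of Gamma(α,β) for α≥1 is (α−1)/β = 33.8/11.1 = 3.0450.

3.0450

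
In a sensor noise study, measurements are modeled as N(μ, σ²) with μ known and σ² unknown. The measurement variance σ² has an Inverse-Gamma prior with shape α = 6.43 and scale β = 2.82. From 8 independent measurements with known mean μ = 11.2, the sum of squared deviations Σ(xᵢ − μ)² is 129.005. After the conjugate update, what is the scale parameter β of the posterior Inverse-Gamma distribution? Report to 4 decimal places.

67.3225

With known mean μ and an Inverse-Gamma(α, β) prior on σ², the Normal likelihood is conjugate: posterior is Inv-Gamma(α + n/2, β + Σ(xᵢ−μ)²/2).
Posterior: Inv-Gamma(6.43 + 8/2, 2.82 + 129.005/2) = Inv-Gamma(10.43, 67.3225).
Posterior β = 67.3225.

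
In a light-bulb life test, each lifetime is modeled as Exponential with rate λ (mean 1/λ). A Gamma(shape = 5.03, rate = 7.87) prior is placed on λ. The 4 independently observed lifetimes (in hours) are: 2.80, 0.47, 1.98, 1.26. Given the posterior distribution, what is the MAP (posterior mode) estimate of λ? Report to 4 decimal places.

0.5584

With a Gamma(shape α, rate β) prior on the exponential rate λ, the posterior after n observations with total T = Σxᵢ is Gamma(α+n, β+T).
Sum of observations T = 6.51 hours; n = 4.
Posterior: Gamma(5.03+4, 7.87+6.51) = Gamma(9.03, 14.38).
Mode = (α−1)/β = 0.5584.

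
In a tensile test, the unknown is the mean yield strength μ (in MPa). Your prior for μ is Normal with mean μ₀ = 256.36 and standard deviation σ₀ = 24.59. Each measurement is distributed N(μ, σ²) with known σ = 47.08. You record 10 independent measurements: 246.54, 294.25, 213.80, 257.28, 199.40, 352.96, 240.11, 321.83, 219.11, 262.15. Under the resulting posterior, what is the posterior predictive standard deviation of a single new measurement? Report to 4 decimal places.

For Normal data with known variance σ², a Normal(μ₀, σ₀²) prior on μ is conjugate. Posterior precision = 1/σ₀² + n/σ²; posterior mean is the precision-weighted average of μ₀ and x̄.
σ₀² = 24.59² = 604.6681, σ² = 47.08² = 2216.5264; σ² + n·σ₀² = 2216.5264 + 10·604.6681 = 8263.2074.
Posterior precision = 1/σ₀² + n/σ² = 1/604.6681 + 10/2216.5264 = (σ² + n·σ₀²)/(σ₀²σ²) = 8263.2074/(604.6681·2216.5264); posterior variance σₙ² = σ₀²σ²/(σ² + n·σ₀²) = 604.6681·2216.5264/8263.2074 = 162.196438.
Predictive variance for one new observation = σₙ² + σ² = 604.6681·2216.5264/8263.2074 + 2216.5264 = σ²·(σ₀² + 8263.2074)/8263.2074 = 2216.5264·8867.8755/8263.2074 = 2378.722838; SD = √(2216.5264·8867.8755/8263.2074) = 48.7722.

48.7722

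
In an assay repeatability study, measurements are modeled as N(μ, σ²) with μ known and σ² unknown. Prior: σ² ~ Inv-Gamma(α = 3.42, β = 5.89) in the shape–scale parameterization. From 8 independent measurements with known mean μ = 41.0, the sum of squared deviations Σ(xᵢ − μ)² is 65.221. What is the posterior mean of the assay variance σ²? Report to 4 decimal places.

5.9970

With known mean μ and an Inverse-Gamma(α, β) prior on σ², the Normal likelihood is conjugate: posterior is Inv-Gamma(α + n/2, β + Σ(xᵢ−μ)²/2).
Posterior: Inv-Gamma(3.42 + 8/2, 5.89 + 65.221/2) = Inv-Gamma(7.42, 38.5005).
E[σ²|data] = β/(α−1) = 38.5005/6.42 = 5.9970.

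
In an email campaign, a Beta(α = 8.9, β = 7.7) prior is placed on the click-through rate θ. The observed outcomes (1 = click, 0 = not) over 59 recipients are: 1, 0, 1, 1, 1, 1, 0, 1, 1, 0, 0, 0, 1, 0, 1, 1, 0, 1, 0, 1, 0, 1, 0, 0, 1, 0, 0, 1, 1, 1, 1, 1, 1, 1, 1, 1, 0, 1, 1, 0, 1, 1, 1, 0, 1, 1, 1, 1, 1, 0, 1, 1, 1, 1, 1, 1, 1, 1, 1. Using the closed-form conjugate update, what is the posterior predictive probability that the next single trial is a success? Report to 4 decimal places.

The Beta prior is conjugate to a Binomial/Bernoulli likelihood; the update adds successes to α and failures to β.
Posterior: Beta(α+k, β+n−k) = Beta(8.9+42, 7.7+17) = Beta(50.9, 24.7).
For a single future Bernoulli trial, P(success | data) = α/(α+β) = 0.6733.

0.6733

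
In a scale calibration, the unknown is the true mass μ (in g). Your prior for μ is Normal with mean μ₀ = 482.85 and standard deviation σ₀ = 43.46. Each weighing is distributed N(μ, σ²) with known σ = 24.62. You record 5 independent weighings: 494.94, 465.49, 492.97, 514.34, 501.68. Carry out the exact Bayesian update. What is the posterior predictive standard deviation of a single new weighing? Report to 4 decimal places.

26.8340

For Normal data with known variance σ², a Normal(μ₀, σ₀²) prior on μ is conjugate. Posterior precision = 1/σ₀² + n/σ²; posterior mean is the precision-weighted average of μ₀ and x̄.
σ₀² = 43.46² = 1888.7716, σ² = 24.62² = 606.1444; σ² + n·σ₀² = 606.1444 + 5·1888.7716 = 10050.0024.
Posterior precision = 1/σ₀² + n/σ² = 1/1888.7716 + 5/606.1444 = (σ² + n·σ₀²)/(σ₀²σ²) = 10050.0024/(1888.7716·606.1444); posterior variance σₙ² = σ₀²σ²/(σ² + n·σ₀²) = 1888.7716·606.1444/10050.0024 = 113.917219.
Predictive variance for one new observation = σₙ² + σ² = 1888.7716·606.1444/10050.0024 + 606.1444 = σ²·(σ₀² + 10050.0024)/10050.0024 = 606.1444·11938.774/10050.0024 = 720.061619; SD = √(606.1444·11938.774/10050.0024) = 26.8340.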